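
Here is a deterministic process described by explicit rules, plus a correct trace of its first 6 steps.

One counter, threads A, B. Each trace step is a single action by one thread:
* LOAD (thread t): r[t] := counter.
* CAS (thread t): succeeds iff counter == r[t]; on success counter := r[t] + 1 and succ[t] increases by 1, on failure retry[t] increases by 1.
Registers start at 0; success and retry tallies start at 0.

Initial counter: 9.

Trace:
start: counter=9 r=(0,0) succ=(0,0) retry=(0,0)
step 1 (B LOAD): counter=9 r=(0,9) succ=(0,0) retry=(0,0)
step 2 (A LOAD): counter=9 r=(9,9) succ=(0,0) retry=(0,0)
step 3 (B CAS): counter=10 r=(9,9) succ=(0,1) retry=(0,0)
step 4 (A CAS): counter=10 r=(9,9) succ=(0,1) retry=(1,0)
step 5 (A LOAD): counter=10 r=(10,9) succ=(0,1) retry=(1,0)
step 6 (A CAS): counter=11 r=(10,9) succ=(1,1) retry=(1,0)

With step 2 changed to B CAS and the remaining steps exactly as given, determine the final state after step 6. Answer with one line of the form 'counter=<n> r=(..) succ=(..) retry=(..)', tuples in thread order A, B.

counter=11 r=(10,9) succ=(1,1) retry=(1,1)

(re-executing from step 2 with the substitution; state before step 2: counter=9 r=(0,9) succ=(0,0) retry=(0,0))
step 2 (B CAS): counter=10 r=(0,9) succ=(0,1) retry=(0,0)
step 3 (B CAS): counter=10 r=(0,9) succ=(0,1) retry=(0,1)
step 4 (A CAS): counter=10 r=(0,9) succ=(0,1) retry=(1,1)
step 5 (A LOAD): counter=10 r=(10,9) succ=(0,1) retry=(1,1)
step 6 (A CAS): counter=11 r=(10,9) succ=(1,1) retry=(1,1)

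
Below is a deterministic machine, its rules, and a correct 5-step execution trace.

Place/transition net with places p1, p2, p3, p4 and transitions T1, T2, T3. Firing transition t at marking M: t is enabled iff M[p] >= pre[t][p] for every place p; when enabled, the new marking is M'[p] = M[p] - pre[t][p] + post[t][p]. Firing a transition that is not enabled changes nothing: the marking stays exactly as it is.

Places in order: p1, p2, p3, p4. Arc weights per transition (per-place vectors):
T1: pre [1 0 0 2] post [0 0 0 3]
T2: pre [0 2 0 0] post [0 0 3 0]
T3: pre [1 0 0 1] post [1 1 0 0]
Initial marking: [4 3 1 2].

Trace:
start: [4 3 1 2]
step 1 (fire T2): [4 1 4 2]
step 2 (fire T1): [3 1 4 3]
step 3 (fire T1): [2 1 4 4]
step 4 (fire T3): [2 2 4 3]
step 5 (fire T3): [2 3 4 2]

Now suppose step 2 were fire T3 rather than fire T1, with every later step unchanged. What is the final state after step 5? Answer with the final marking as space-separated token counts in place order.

4 3 4 0

(re-executing from step 2 with the substitution; state before step 2: [4 1 4 2])
step 2 (fire T3): [4 2 4 1]
step 3 (fire T1): [4 2 4 1]
step 4 (fire T3): [4 3 4 0]
step 5 (fire T3): [4 3 4 0]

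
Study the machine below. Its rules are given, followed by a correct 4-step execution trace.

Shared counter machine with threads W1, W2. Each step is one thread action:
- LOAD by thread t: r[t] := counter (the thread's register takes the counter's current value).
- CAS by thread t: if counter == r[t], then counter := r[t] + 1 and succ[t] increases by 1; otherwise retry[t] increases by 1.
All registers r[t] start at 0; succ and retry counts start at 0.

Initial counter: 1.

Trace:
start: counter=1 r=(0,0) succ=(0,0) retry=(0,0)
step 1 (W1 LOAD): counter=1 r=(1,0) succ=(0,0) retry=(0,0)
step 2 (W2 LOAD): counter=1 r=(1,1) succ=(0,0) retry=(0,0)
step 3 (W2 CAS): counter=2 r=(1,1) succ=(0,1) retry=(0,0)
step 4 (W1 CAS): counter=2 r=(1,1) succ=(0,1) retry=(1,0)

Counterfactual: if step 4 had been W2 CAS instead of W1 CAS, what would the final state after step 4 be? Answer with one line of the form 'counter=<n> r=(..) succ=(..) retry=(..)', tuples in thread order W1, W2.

counter=2 r=(1,1) succ=(0,1) retry=(0,1)

(re-executing from step 4 with the substitution; state before step 4: counter=2 r=(1,1) succ=(0,1) retry=(0,0))
step 4 (W2 CAS): counter=2 r=(1,1) succ=(0,1) retry=(0,1)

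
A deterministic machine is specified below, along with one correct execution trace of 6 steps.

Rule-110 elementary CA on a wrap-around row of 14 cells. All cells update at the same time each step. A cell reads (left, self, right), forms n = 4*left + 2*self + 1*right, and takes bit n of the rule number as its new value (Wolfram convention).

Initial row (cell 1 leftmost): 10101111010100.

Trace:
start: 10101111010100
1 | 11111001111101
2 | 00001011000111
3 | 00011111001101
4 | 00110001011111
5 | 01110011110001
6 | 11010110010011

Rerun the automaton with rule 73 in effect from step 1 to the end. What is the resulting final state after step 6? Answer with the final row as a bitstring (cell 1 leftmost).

(re-executing steps 1..6 under rule 73; state before step 1: 10101111010100)
1 | 00001001000000
2 | 11100000011111
3 | 00101111010000
4 | 10001001000111
5 | 10100000010100
6 | 00001111000000

00001111000000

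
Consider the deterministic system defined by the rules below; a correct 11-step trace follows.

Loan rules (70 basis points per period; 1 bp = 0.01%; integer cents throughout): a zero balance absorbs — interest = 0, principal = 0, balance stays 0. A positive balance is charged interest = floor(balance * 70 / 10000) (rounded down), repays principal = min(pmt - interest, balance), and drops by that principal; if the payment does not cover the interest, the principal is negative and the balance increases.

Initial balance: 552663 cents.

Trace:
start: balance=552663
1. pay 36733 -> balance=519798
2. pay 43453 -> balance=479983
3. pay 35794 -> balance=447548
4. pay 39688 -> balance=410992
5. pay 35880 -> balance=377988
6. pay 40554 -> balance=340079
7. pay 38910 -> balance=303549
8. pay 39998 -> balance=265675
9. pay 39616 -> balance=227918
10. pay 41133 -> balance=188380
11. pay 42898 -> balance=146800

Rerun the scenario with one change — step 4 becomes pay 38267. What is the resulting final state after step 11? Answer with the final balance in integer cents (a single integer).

(re-executing from step 4 with the substitution; state before step 4: balance=447548)
4. pay 38267 -> balance=412413
5. pay 35880 -> balance=379419
6. pay 40554 -> balance=341520
7. pay 38910 -> balance=305000
8. pay 39998 -> balance=267137
9. pay 39616 -> balance=229390
10. pay 41133 -> balance=189862
11. pay 42898 -> balance=148293

148293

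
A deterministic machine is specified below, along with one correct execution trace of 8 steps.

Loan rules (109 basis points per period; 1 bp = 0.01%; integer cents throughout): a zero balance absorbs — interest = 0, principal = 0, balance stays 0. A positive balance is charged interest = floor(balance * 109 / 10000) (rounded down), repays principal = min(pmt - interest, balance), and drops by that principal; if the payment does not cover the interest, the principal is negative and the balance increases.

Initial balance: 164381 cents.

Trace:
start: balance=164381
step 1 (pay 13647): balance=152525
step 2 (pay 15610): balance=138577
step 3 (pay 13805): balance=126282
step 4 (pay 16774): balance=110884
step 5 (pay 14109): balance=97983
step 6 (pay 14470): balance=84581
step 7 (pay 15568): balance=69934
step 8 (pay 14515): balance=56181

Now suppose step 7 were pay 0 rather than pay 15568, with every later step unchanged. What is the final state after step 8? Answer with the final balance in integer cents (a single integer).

71918

(re-executing from step 7 with the substitution; state before step 7: balance=84581)
step 7 (pay 0): balance=85502
step 8 (pay 14515): balance=71918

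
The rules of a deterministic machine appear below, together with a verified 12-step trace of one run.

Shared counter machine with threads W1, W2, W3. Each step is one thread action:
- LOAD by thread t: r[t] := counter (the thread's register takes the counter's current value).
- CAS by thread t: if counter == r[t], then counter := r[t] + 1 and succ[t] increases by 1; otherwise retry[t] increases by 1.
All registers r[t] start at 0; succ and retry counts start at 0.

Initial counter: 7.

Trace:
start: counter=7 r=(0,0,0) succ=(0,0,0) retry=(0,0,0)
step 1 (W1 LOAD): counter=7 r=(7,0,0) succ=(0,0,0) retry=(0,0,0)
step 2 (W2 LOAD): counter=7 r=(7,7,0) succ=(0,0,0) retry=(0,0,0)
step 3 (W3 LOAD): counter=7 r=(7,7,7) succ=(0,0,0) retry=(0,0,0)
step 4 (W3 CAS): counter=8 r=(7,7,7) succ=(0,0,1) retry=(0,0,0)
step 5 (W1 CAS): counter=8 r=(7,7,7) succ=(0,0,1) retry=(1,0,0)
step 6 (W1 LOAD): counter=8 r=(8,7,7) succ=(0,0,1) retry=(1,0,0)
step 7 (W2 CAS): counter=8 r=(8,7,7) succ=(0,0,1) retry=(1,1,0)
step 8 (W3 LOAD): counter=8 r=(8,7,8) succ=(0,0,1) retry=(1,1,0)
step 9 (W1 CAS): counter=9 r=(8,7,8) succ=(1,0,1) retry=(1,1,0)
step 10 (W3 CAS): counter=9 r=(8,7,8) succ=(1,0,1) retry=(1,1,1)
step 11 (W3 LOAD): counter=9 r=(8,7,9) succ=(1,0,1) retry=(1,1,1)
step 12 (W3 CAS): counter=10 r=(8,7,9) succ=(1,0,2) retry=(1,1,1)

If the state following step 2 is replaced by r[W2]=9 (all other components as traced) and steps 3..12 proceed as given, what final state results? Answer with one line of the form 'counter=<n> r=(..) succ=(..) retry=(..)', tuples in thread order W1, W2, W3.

counter=10 r=(8,9,9) succ=(1,0,2) retry=(1,1,1)

state after step 2 := counter=7 r=(7,9,0) succ=(0,0,0) retry=(0,0,0)
step 3 (W3 LOAD): counter=7 r=(7,9,7) succ=(0,0,0) retry=(0,0,0)
step 4 (W3 CAS): counter=8 r=(7,9,7) succ=(0,0,1) retry=(0,0,0)
step 5 (W1 CAS): counter=8 r=(7,9,7) succ=(0,0,1) retry=(1,0,0)
step 6 (W1 LOAD): counter=8 r=(8,9,7) succ=(0,0,1) retry=(1,0,0)
step 7 (W2 CAS): counter=8 r=(8,9,7) succ=(0,0,1) retry=(1,1,0)
step 8 (W3 LOAD): counter=8 r=(8,9,8) succ=(0,0,1) retry=(1,1,0)
step 9 (W1 CAS): counter=9 r=(8,9,8) succ=(1,0,1) retry=(1,1,0)
step 10 (W3 CAS): counter=9 r=(8,9,8) succ=(1,0,1) retry=(1,1,1)
step 11 (W3 LOAD): counter=9 r=(8,9,9) succ=(1,0,1) retry=(1,1,1)
step 12 (W3 CAS): counter=10 r=(8,9,9) succ=(1,0,2) retry=(1,1,1)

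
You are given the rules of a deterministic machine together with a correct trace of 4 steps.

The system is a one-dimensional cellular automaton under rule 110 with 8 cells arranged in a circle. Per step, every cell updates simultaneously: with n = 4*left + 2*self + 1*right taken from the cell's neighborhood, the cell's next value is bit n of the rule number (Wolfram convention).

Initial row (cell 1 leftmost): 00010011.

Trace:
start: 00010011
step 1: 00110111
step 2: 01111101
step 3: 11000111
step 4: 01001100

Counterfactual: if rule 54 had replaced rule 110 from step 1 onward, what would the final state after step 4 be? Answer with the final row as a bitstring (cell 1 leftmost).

(re-executing steps 1..4 under rule 54; state before step 1: 00010011)
step 1: 10111100
step 2: 11000011
step 3: 00100100
step 4: 01111110

01111110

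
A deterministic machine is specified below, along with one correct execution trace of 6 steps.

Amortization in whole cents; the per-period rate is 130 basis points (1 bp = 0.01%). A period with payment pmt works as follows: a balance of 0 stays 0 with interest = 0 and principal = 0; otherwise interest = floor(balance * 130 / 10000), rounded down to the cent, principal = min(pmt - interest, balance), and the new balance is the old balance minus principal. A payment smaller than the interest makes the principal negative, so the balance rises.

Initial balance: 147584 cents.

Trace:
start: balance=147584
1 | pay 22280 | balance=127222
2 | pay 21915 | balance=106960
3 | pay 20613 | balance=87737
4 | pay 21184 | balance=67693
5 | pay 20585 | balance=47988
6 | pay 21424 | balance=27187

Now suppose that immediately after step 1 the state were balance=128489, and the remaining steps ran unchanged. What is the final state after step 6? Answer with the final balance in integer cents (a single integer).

state after step 1 := balance=128489
2 | pay 21915 | balance=108244
3 | pay 20613 | balance=89038
4 | pay 21184 | balance=69011
5 | pay 20585 | balance=49323
6 | pay 21424 | balance=28540

28540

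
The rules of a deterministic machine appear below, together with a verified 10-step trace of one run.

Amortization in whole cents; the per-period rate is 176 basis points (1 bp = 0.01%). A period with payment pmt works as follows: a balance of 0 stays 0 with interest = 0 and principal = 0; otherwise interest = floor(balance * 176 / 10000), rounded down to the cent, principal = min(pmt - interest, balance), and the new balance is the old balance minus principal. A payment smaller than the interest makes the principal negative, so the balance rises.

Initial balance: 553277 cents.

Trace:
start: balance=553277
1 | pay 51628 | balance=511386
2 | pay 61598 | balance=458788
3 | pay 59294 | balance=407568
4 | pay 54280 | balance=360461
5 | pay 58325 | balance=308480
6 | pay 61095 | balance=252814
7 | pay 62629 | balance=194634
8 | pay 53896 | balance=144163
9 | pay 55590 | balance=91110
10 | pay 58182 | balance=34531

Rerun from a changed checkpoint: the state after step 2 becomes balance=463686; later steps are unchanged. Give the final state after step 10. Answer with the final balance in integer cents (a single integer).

state after step 2 := balance=463686
3 | pay 59294 | balance=412552
4 | pay 54280 | balance=365532
5 | pay 58325 | balance=313640
6 | pay 61095 | balance=258065
7 | pay 62629 | balance=199977
8 | pay 53896 | balance=149600
9 | pay 55590 | balance=96642
10 | pay 58182 | balance=40160

40160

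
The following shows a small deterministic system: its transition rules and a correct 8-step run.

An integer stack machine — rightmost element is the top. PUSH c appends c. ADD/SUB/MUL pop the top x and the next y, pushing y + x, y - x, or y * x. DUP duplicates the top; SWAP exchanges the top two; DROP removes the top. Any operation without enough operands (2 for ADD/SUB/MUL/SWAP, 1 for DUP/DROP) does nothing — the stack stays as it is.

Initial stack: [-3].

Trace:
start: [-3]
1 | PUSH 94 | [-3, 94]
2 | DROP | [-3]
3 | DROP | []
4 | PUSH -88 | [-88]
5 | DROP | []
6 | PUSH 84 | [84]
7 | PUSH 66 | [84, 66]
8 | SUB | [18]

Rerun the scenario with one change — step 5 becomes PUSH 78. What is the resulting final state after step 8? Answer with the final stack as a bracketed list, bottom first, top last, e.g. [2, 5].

(re-executing from step 5 with the substitution; state before step 5: [-88])
5 | PUSH 78 | [-88, 78]
6 | PUSH 84 | [-88, 78, 84]
7 | PUSH 66 | [-88, 78, 84, 66]
8 | SUB | [-88, 78, 18]

[-88, 78, 18]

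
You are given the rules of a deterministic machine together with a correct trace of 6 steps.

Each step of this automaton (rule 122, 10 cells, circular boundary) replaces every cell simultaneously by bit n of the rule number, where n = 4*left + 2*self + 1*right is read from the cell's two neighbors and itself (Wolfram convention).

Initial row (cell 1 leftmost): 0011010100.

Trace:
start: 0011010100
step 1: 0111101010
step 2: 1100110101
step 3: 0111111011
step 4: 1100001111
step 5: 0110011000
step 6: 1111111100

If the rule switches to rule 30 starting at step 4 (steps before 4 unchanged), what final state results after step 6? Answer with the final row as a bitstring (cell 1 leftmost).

0001001100

(re-executing steps 4..6 under rule 30; state before step 4: 0111111011)
step 4: 0100000010
step 5: 1110000111
step 6: 0001001100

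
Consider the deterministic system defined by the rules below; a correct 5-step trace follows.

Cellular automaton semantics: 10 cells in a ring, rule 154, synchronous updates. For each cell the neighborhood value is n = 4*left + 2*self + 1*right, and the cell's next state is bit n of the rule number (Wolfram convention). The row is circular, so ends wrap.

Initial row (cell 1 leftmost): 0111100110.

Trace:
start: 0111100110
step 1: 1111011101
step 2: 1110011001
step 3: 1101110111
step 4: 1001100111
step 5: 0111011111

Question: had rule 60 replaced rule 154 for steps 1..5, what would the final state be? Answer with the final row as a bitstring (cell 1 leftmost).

0001000100

(re-executing steps 1..5 under rule 60; state before step 1: 0111100110)
step 1: 0100010101
step 2: 1110011111
step 3: 0001010000
step 4: 0001111000
step 5: 0001000100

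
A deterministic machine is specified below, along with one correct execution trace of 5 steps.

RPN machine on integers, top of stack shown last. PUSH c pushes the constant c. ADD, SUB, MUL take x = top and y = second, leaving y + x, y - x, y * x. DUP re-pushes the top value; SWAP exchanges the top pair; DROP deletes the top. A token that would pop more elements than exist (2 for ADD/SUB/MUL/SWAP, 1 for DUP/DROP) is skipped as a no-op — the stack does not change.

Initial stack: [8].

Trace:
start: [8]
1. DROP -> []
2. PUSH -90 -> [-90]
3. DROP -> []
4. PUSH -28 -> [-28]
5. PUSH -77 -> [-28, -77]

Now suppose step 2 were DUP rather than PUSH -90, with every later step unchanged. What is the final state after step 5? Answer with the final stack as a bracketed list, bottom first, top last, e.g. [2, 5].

(re-executing from step 2 with the substitution; state before step 2: [])
2. DUP -> []
3. DROP -> []
4. PUSH -28 -> [-28]
5. PUSH -77 -> [-28, -77]

[-28, -77]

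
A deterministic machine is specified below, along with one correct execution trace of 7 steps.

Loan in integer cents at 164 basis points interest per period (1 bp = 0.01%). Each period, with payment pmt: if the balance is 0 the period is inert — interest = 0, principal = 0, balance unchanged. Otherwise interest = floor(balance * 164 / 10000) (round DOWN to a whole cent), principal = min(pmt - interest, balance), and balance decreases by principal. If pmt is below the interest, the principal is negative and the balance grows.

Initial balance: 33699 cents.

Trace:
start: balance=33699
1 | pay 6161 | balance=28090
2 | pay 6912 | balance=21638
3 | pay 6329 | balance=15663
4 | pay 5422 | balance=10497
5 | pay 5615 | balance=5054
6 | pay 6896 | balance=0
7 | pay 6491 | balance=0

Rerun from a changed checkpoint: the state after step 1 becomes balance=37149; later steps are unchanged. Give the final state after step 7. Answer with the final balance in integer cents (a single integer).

state after step 1 := balance=37149
2 | pay 6912 | balance=30846
3 | pay 6329 | balance=25022
4 | pay 5422 | balance=20010
5 | pay 5615 | balance=14723
6 | pay 6896 | balance=8068
7 | pay 6491 | balance=1709

1709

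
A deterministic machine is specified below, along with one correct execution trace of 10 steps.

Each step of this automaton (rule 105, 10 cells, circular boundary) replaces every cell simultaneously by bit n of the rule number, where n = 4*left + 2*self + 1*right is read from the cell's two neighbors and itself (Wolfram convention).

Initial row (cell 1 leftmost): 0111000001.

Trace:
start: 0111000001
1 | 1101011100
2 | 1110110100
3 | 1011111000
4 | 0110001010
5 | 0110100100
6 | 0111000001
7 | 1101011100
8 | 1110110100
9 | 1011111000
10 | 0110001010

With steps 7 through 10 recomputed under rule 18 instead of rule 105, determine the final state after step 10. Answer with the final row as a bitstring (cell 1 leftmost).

(re-executing steps 7..10 under rule 18; state before step 7: 0111000001)
7 | 0000100010
8 | 0001010101
9 | 1010000000
10 | 0001000001

0001000001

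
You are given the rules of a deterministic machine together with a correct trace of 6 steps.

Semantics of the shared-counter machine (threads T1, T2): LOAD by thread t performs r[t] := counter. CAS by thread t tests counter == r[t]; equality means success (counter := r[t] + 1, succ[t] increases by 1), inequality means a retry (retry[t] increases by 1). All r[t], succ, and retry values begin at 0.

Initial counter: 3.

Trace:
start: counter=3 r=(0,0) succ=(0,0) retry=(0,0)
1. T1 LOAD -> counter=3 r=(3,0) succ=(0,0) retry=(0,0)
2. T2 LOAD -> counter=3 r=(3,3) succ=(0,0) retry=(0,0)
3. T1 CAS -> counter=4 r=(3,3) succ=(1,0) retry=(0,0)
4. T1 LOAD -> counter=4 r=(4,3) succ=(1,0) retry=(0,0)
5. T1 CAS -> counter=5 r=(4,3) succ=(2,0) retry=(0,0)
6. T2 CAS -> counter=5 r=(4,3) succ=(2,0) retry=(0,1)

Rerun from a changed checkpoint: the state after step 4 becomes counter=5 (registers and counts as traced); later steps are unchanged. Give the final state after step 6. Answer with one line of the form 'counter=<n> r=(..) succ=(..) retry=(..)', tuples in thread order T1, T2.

state after step 4 := counter=5 r=(4,3) succ=(1,0) retry=(0,0)
5. T1 CAS -> counter=5 r=(4,3) succ=(1,0) retry=(1,0)
6. T2 CAS -> counter=5 r=(4,3) succ=(1,0) retry=(1,1)

counter=5 r=(4,3) succ=(1,0) retry=(1,1)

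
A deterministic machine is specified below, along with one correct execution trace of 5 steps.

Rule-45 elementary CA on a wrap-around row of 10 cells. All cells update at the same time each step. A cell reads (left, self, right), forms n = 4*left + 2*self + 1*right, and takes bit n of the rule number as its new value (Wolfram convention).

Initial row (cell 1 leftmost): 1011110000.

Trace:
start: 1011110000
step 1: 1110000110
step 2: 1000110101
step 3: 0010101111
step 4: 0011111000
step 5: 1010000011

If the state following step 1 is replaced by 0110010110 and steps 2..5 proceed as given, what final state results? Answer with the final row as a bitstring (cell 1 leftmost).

state after step 1 := 0110010110
step 2: 0100011100
step 3: 0101010001
step 4: 1111110101
step 5: 0000001111

0000001111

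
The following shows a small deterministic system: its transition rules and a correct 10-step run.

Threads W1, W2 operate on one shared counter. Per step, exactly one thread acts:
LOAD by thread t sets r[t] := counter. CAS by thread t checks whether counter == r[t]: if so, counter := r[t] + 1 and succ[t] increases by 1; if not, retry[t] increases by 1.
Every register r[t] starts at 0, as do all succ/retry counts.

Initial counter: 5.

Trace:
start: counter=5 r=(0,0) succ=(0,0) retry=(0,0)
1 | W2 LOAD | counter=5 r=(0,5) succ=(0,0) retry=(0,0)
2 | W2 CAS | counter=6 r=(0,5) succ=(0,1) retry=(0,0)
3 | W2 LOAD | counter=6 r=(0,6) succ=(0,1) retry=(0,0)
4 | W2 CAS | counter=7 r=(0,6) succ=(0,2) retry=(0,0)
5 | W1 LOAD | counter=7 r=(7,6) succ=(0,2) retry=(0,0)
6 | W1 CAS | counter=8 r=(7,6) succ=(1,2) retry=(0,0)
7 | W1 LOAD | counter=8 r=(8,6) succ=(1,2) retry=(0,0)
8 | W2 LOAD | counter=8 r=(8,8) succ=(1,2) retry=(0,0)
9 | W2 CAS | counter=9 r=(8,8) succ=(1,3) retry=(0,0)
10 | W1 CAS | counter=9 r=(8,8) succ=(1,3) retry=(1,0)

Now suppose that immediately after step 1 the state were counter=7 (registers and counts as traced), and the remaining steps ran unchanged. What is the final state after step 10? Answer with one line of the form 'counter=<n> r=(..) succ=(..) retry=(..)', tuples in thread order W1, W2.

counter=10 r=(9,9) succ=(1,2) retry=(1,1)

state after step 1 := counter=7 r=(0,5) succ=(0,0) retry=(0,0)
2 | W2 CAS | counter=7 r=(0,5) succ=(0,0) retry=(0,1)
3 | W2 LOAD | counter=7 r=(0,7) succ=(0,0) retry=(0,1)
4 | W2 CAS | counter=8 r=(0,7) succ=(0,1) retry=(0,1)
5 | W1 LOAD | counter=8 r=(8,7) succ=(0,1) retry=(0,1)
6 | W1 CAS | counter=9 r=(8,7) succ=(1,1) retry=(0,1)
7 | W1 LOAD | counter=9 r=(9,7) succ=(1,1) retry=(0,1)
8 | W2 LOAD | counter=9 r=(9,9) succ=(1,1) retry=(0,1)
9 | W2 CAS | counter=10 r=(9,9) succ=(1,2) retry=(0,1)
10 | W1 CAS | counter=10 r=(9,9) succ=(1,2) retry=(1,1)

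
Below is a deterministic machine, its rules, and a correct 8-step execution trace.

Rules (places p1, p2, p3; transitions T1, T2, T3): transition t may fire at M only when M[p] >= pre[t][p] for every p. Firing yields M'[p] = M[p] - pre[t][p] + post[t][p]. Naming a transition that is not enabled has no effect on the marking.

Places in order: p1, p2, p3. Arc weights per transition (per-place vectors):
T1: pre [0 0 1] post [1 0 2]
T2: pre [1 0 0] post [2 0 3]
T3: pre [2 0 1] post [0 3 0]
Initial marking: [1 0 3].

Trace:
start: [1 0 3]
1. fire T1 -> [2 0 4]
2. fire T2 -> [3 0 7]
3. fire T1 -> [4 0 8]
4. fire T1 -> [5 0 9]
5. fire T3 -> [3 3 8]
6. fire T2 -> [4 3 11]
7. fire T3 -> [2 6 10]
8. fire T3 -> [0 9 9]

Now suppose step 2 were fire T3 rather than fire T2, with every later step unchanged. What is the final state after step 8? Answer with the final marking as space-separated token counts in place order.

0 6 4

(re-executing from step 2 with the substitution; state before step 2: [2 0 4])
2. fire T3 -> [0 3 3]
3. fire T1 -> [1 3 4]
4. fire T1 -> [2 3 5]
5. fire T3 -> [0 6 4]
6. fire T2 -> [0 6 4]
7. fire T3 -> [0 6 4]
8. fire T3 -> [0 6 4]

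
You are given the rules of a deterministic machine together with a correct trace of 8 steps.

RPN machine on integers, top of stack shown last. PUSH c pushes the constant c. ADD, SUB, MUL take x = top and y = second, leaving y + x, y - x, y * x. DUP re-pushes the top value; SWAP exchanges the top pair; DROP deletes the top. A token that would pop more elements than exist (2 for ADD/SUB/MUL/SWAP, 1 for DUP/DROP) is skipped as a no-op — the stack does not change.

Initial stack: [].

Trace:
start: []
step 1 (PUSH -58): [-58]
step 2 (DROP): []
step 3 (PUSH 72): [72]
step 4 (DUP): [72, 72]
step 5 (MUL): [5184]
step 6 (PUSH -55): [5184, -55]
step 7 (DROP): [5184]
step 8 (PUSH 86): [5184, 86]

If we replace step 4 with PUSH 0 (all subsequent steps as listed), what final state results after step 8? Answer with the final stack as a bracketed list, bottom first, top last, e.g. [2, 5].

(re-executing from step 4 with the substitution; state before step 4: [72])
step 4 (PUSH 0): [72, 0]
step 5 (MUL): [0]
step 6 (PUSH -55): [0, -55]
step 7 (DROP): [0]
step 8 (PUSH 86): [0, 86]

[0, 86]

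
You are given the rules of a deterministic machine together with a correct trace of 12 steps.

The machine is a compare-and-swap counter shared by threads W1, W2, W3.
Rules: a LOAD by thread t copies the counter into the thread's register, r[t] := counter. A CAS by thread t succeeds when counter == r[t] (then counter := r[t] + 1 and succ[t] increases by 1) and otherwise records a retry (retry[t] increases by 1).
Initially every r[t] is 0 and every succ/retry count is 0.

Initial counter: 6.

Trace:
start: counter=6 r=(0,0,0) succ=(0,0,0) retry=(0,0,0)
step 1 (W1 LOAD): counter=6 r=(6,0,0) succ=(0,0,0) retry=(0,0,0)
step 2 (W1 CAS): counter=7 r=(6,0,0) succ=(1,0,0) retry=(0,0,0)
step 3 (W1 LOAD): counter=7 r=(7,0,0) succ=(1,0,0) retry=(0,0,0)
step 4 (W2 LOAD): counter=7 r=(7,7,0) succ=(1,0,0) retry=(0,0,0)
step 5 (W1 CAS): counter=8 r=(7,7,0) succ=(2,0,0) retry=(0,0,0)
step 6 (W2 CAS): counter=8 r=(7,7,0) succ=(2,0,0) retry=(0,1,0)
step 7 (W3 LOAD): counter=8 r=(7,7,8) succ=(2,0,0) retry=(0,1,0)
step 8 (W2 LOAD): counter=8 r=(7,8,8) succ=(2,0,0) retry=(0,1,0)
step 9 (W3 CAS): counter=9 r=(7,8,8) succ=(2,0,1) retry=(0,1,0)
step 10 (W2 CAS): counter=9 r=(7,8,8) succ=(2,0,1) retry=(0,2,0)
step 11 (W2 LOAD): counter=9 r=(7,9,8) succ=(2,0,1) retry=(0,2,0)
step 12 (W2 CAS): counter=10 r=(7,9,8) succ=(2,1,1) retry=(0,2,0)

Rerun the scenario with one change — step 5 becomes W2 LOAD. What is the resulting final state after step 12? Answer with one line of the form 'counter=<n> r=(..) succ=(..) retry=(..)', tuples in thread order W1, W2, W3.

counter=10 r=(7,9,8) succ=(1,2,1) retry=(0,1,0)

(re-executing from step 5 with the substitution; state before step 5: counter=7 r=(7,7,0) succ=(1,0,0) retry=(0,0,0))
step 5 (W2 LOAD): counter=7 r=(7,7,0) succ=(1,0,0) retry=(0,0,0)
step 6 (W2 CAS): counter=8 r=(7,7,0) succ=(1,1,0) retry=(0,0,0)
step 7 (W3 LOAD): counter=8 r=(7,7,8) succ=(1,1,0) retry=(0,0,0)
step 8 (W2 LOAD): counter=8 r=(7,8,8) succ=(1,1,0) retry=(0,0,0)
step 9 (W3 CAS): counter=9 r=(7,8,8) succ=(1,1,1) retry=(0,0,0)
step 10 (W2 CAS): counter=9 r=(7,8,8) succ=(1,1,1) retry=(0,1,0)
step 11 (W2 LOAD): counter=9 r=(7,9,8) succ=(1,1,1) retry=(0,1,0)
step 12 (W2 CAS): counter=10 r=(7,9,8) succ=(1,2,1) retry=(0,1,0)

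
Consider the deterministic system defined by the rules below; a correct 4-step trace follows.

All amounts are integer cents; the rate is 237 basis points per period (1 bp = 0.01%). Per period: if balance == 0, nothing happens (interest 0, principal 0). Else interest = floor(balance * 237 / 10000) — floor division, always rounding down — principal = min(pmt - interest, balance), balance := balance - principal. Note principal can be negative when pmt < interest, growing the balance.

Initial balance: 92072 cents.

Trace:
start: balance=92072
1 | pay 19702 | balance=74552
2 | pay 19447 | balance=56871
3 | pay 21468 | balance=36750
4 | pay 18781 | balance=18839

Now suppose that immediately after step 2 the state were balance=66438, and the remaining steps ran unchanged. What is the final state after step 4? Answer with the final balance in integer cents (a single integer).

state after step 2 := balance=66438
3 | pay 21468 | balance=46544
4 | pay 18781 | balance=28866

28866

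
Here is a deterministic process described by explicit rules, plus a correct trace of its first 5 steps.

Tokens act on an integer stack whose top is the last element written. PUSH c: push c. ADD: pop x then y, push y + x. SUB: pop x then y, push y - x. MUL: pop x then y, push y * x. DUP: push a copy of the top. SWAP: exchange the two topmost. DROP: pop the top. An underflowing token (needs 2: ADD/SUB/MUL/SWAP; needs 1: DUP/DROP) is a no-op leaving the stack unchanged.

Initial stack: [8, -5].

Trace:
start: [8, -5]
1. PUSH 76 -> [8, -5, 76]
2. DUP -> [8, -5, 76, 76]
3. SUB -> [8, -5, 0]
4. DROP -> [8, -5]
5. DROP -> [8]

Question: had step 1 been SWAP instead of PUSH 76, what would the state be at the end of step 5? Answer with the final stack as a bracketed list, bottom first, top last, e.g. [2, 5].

[]

(re-executing from step 1 with the substitution; state before step 1: [8, -5])
1. SWAP -> [-5, 8]
2. DUP -> [-5, 8, 8]
3. SUB -> [-5, 0]
4. DROP -> [-5]
5. DROP -> []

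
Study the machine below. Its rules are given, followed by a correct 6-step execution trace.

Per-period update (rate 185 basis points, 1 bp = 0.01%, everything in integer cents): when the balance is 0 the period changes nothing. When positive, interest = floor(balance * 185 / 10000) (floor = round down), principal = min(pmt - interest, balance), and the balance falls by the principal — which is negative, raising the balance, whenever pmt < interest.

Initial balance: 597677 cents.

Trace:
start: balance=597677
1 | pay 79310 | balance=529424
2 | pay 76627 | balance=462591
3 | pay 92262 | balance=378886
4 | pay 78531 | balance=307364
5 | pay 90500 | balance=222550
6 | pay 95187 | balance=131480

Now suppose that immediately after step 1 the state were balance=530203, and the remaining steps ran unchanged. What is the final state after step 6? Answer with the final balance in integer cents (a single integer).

state after step 1 := balance=530203
2 | pay 76627 | balance=463384
3 | pay 92262 | balance=379694
4 | pay 78531 | balance=308187
5 | pay 90500 | balance=223388
6 | pay 95187 | balance=132333

132333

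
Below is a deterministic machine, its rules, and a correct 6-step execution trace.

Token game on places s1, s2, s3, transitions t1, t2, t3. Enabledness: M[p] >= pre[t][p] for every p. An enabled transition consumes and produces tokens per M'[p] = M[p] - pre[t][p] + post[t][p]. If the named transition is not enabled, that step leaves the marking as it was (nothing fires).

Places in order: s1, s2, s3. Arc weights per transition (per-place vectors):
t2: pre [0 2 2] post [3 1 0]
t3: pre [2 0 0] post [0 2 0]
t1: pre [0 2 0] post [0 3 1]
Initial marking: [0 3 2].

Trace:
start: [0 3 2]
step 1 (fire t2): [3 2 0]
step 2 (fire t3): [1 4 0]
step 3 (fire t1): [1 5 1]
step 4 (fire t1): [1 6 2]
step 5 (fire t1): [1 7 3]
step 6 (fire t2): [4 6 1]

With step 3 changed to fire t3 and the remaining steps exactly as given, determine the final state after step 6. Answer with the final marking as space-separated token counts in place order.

(re-executing from step 3 with the substitution; state before step 3: [1 4 0])
step 3 (fire t3): [1 4 0]
step 4 (fire t1): [1 5 1]
step 5 (fire t1): [1 6 2]
step 6 (fire t2): [4 5 0]

4 5 0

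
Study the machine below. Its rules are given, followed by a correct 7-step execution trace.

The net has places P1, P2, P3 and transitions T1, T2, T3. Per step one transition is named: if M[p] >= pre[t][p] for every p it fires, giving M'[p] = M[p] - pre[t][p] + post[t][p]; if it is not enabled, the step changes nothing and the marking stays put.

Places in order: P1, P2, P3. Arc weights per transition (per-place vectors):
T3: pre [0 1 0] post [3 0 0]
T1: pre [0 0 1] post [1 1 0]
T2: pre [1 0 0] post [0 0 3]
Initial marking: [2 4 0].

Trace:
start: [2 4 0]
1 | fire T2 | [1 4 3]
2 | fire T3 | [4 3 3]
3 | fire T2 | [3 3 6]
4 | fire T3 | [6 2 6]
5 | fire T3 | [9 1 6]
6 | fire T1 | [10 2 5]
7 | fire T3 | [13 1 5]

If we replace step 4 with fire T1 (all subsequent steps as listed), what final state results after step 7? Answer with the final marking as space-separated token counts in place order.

(re-executing from step 4 with the substitution; state before step 4: [3 3 6])
4 | fire T1 | [4 4 5]
5 | fire T3 | [7 3 5]
6 | fire T1 | [8 4 4]
7 | fire T3 | [11 3 4]

11 3 4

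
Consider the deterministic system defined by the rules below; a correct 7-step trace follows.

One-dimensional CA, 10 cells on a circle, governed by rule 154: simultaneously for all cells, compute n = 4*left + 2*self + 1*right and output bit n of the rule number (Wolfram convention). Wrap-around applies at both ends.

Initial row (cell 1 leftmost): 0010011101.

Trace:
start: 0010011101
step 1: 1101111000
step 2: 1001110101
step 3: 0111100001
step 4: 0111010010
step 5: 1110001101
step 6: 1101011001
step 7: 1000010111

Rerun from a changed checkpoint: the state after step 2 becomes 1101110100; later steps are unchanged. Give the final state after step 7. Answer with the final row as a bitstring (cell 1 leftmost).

state after step 2 := 1101110100
step 3: 1001100011
step 4: 0111010111
step 5: 0110000110
step 6: 1101001101
step 7: 1000111001

1000111001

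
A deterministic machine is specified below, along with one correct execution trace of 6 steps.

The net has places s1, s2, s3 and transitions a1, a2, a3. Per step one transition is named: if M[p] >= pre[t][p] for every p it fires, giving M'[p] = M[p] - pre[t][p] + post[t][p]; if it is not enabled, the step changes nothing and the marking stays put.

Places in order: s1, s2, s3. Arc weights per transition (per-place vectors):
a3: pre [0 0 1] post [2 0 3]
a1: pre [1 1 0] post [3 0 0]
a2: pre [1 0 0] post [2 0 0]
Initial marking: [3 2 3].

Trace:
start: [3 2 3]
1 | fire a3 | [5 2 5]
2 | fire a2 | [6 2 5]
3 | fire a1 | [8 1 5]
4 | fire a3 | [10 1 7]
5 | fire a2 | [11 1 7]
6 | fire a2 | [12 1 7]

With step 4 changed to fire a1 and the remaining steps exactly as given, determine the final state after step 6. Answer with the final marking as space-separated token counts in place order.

(re-executing from step 4 with the substitution; state before step 4: [8 1 5])
4 | fire a1 | [10 0 5]
5 | fire a2 | [11 0 5]
6 | fire a2 | [12 0 5]

12 0 5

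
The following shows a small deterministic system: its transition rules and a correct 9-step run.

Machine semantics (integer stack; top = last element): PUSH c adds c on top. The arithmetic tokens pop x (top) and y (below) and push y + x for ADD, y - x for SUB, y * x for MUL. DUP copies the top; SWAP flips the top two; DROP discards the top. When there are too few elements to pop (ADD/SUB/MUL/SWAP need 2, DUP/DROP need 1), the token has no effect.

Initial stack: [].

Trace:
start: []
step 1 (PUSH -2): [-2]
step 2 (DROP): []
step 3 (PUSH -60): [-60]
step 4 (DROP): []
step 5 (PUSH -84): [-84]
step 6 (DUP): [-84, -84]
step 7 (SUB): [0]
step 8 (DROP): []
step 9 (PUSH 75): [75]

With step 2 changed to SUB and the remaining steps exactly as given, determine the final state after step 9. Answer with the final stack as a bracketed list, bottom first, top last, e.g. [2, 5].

[-2, 75]

(re-executing from step 2 with the substitution; state before step 2: [-2])
step 2 (SUB): [-2]
step 3 (PUSH -60): [-2, -60]
step 4 (DROP): [-2]
step 5 (PUSH -84): [-2, -84]
step 6 (DUP): [-2, -84, -84]
step 7 (SUB): [-2, 0]
step 8 (DROP): [-2]
step 9 (PUSH 75): [-2, 75]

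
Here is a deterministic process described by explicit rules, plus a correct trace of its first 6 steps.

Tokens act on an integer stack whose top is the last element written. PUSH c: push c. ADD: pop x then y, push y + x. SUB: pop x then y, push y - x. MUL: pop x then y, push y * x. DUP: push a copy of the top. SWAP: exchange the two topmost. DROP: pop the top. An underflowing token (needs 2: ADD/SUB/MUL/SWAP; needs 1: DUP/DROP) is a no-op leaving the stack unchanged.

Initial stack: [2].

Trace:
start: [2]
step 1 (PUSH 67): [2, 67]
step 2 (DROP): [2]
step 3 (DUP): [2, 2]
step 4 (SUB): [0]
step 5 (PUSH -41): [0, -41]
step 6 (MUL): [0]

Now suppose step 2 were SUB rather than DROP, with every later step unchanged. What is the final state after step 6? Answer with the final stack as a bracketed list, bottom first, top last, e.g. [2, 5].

(re-executing from step 2 with the substitution; state before step 2: [2, 67])
step 2 (SUB): [-65]
step 3 (DUP): [-65, -65]
step 4 (SUB): [0]
step 5 (PUSH -41): [0, -41]
step 6 (MUL): [0]

[0]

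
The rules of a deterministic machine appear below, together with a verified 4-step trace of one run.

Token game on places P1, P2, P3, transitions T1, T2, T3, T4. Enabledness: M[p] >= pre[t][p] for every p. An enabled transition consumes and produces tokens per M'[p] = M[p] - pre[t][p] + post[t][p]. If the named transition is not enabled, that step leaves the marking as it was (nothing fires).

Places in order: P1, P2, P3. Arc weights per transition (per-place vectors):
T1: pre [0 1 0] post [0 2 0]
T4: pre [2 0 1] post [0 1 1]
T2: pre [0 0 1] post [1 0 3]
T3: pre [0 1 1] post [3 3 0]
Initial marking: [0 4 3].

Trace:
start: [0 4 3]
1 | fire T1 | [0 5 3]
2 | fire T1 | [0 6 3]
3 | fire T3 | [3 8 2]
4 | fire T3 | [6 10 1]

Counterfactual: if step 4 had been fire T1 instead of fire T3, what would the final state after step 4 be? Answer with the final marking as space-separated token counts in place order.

3 9 2

(re-executing from step 4 with the substitution; state before step 4: [3 8 2])
4 | fire T1 | [3 9 2]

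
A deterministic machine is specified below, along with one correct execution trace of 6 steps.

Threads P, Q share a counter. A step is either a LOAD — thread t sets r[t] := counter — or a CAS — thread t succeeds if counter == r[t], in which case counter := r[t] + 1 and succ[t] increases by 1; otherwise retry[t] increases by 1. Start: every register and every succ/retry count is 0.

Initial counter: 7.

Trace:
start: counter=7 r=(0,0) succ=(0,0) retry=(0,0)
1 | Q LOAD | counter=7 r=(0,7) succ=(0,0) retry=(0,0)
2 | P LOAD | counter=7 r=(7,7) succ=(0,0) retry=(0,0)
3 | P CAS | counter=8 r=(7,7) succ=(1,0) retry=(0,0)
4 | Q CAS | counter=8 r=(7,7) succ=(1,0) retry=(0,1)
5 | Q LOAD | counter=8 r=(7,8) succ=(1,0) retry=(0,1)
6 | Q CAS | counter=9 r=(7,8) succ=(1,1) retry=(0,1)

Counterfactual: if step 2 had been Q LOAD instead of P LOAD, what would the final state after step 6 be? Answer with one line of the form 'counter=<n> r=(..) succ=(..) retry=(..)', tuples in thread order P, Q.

(re-executing from step 2 with the substitution; state before step 2: counter=7 r=(0,7) succ=(0,0) retry=(0,0))
2 | Q LOAD | counter=7 r=(0,7) succ=(0,0) retry=(0,0)
3 | P CAS | counter=7 r=(0,7) succ=(0,0) retry=(1,0)
4 | Q CAS | counter=8 r=(0,7) succ=(0,1) retry=(1,0)
5 | Q LOAD | counter=8 r=(0,8) succ=(0,1) retry=(1,0)
6 | Q CAS | counter=9 r=(0,8) succ=(0,2) retry=(1,0)

counter=9 r=(0,8) succ=(0,2) retry=(1,0)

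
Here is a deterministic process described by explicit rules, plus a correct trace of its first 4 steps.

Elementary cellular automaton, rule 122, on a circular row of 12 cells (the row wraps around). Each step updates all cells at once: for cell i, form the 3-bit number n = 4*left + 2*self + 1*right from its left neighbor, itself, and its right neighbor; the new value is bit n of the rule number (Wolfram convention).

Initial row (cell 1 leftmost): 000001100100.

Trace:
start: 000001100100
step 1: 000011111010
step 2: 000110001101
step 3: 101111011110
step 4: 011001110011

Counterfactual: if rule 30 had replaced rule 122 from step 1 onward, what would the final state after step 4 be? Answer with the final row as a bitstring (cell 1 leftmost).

001001000010

(re-executing steps 1..4 under rule 30; state before step 1: 000001100100)
step 1: 000011011110
step 2: 000110010001
step 3: 101101111011
step 4: 001001000010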